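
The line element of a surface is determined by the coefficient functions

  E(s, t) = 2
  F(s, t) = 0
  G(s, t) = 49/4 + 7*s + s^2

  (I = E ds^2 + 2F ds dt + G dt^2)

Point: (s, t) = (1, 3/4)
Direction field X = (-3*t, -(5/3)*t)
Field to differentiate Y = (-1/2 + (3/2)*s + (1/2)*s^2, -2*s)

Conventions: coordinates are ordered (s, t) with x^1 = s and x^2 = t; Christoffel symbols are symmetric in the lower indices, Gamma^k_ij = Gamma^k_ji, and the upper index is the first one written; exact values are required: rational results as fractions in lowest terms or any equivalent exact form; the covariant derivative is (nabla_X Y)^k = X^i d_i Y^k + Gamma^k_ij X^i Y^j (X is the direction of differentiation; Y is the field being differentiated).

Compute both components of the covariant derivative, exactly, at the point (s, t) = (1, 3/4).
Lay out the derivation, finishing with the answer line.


E = 2, F = 0, G = 81/4 at the point
E_s = 0, E_t = 0, F_s = 0, F_t = 0, G_s = 9, G_t = 0
EG - F^2 = 81/2;  g^inv = (2/81) * [[81/4, 0], [0, 2]]
first-kind symbols [ij,l] = (1/2)(d_i g_jl + d_j g_il - d_l g_ij): [ss,s] = E_s/2 = 0, [ss,t] = F_s - E_t/2 = 0, [st,s] = E_t/2 = 0, [st,t] = G_s/2 = 9/2, [tt,s] = F_t - G_s/2 = -9/2, [tt,t] = G_t/2 = 0
Gamma^s_ij = (G*[ij,s] - F*[ij,t])/(EG - F^2), Gamma^t_ij = (E*[ij,t] - F*[ij,s])/(EG - F^2)
Gamma_sss = 0, Gamma_sst = 0, Gamma_stt = -9/4, Gamma_tss = 0, Gamma_tst = 2/9, Gamma_ttt = 0
X = (-9/4, -5/4), Y = (3/2, -2) at the point

Answer: (nabla_X Y)^s = -45/4, (nabla_X Y)^t = 61/12


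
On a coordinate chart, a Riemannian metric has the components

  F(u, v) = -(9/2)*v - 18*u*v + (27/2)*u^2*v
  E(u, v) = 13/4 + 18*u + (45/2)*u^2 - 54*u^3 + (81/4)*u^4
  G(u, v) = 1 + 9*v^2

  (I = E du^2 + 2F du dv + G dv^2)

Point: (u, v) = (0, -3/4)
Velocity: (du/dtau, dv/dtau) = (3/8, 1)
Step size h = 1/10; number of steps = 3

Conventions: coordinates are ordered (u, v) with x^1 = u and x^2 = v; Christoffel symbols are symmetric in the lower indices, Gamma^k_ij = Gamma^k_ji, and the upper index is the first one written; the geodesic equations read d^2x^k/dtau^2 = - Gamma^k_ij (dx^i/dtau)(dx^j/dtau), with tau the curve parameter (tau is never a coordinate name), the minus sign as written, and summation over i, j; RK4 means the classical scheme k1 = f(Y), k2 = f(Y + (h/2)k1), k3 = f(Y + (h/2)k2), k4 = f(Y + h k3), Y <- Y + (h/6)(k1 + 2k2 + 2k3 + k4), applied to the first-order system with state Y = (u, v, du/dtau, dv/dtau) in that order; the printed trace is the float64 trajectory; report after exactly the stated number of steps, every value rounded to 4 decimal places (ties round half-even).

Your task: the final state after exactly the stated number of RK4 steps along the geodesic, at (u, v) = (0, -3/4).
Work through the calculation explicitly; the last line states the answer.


f(Y) = (du/dtau, dv/dtau, -Gamma^u_ij Y'^i Y'^j, -Gamma^v_ij Y'^i Y'^j) with the Gammas evaluated at the stage position; h = 0.100000; intermediate values shown to 6 dp
step 0: u = 0.0000, v = -0.7500, du/dtau = 0.3750, dv/dtau = 1.0000
step 1:
  k1: at (u, v) = (0.000000, -0.750000), (du/dtau, dv/dtau) = (0.375000, 1.000000); Gamma_uuu = 1.082707, Gamma_uuv = 0.000000, Gamma_uvv = -0.541353, Gamma_vuu = 1.624060, Gamma_vuv = 0.000000, Gamma_vvv = -0.812030; k1 = (0.375000, 1.000000, 0.389098, 0.583647)
  k2: at (u, v) = (0.018750, -0.700000), (du/dtau, dv/dtau) = (0.394455, 1.029182); Gamma_uuu = 1.173466, Gamma_uuv = 0.000000, Gamma_uvv = -0.603713, Gamma_vuu = 1.529736, Gamma_vuv = 0.000000, Gamma_vvv = -0.787003; k2 = (0.394455, 1.029182, 0.456877, 0.595587)
  k3: at (u, v) = (0.019723, -0.698541), (du/dtau, dv/dtau) = (0.397844, 1.029779); Gamma_uuu = 1.175838, Gamma_uuv = 0.000000, Gamma_uvv = -0.605842, Gamma_vuu = 1.524269, Gamma_vuv = 0.000000, Gamma_vvv = -0.785369; k3 = (0.397844, 1.029779, 0.456351, 0.591580)
  k4: at (u, v) = (0.039784, -0.647022), (du/dtau, dv/dtau) = (0.420635, 1.059158); Gamma_uuu = 1.257963, Gamma_uuv = 0.000000, Gamma_uvv = -0.668899, Gamma_vuu = 1.410148, Gamma_vuv = 0.000000, Gamma_vvv = -0.749821; k4 = (0.420635, 1.059158, 0.527805, 0.591658)
  Y <- Y + (h/6)(k1 + 2k2 + 2k3 + k4): u = 0.0397, v = -0.6470, du/dtau = 0.4207, dv/dtau = 1.0592
step 2:
  k1: at (u, v) = (0.039671, -0.647049), (du/dtau, dv/dtau) = (0.420723, 1.059161); Gamma_uuu = 1.258035, Gamma_uuv = 0.000000, Gamma_uvv = -0.668816, Gamma_vuu = 1.410810, Gamma_vuv = 0.000000, Gamma_vvv = -0.750037; k1 = (0.420723, 1.059161, 0.527610, 0.591683)
  k2: at (u, v) = (0.060707, -0.594091), (du/dtau, dv/dtau) = (0.447103, 1.088745); Gamma_uuu = 1.327539, Gamma_uuv = 0.000000, Gamma_uvv = -0.730267, Gamma_vuu = 1.280560, Gamma_vuv = 0.000000, Gamma_vvv = -0.704425; k2 = (0.447103, 1.088745, 0.600257, 0.579015)
  k3: at (u, v) = (0.062026, -0.592611), (du/dtau, dv/dtau) = (0.450736, 1.088111); Gamma_uuu = 1.327910, Gamma_uuv = 0.000000, Gamma_uvv = -0.732065, Gamma_vuu = 1.272779, Gamma_vuv = 0.000000, Gamma_vvv = -0.701672; k3 = (0.450736, 1.088111, 0.596974, 0.572189)
  k4: at (u, v) = (0.084744, -0.538238), (du/dtau, dv/dtau) = (0.480420, 1.116380); Gamma_uuu = 1.377670, Gamma_uuv = 0.000000, Gamma_uvv = -0.789148, Gamma_vuu = 1.125696, Gamma_vuv = 0.000000, Gamma_vvv = -0.644814; k4 = (0.480420, 1.116380, 0.665547, 0.543820)
  Y <- Y + (h/6)(k1 + 2k2 + 2k3 + k4): u = 0.0846, v = -0.5382, du/dtau = 0.4805, dv/dtau = 1.1165
step 3:
  k1: at (u, v) = (0.084618, -0.538228), (du/dtau, dv/dtau) = (0.480516, 1.116459); Gamma_uuu = 1.378005, Gamma_uuv = 0.000000, Gamma_uvv = -0.789169, Gamma_vuu = 1.126327, Gamma_vuv = 0.000000, Gamma_vvv = -0.645035; k1 = (0.480516, 1.116459, 0.665508, 0.543960)
  k2: at (u, v) = (0.108643, -0.482405), (du/dtau, dv/dtau) = (0.513792, 1.143657); Gamma_uuu = 1.405536, Gamma_uuv = 0.000000, Gamma_uvv = -0.839592, Gamma_vuu = 0.969204, Gamma_vuv = 0.000000, Gamma_vvv = -0.578951; k2 = (0.513792, 1.143657, 0.727110, 0.501387)
  k3: at (u, v) = (0.110307, -0.481045), (du/dtau, dv/dtau) = (0.516872, 1.141529); Gamma_uuu = 1.402558, Gamma_uuv = 0.000000, Gamma_uvv = -0.840319, Gamma_vuu = 0.960606, Gamma_vuv = 0.000000, Gamma_vvv = -0.575530; k3 = (0.516872, 1.141529, 0.720306, 0.493334)
  k4: at (u, v) = (0.136305, -0.424075), (du/dtau, dv/dtau) = (0.552547, 1.165793); Gamma_uuu = 1.401326, Gamma_uuv = 0.000000, Gamma_uvv = -0.880736, Gamma_vuu = 0.797951, Gamma_vuv = 0.000000, Gamma_vvv = -0.501514; k4 = (0.552547, 1.165793, 0.769147, 0.437972)
  Y <- Y + (h/6)(k1 + 2k2 + 2k3 + k4): u = 0.1362, v = -0.4240, du/dtau = 0.5527, dv/dtau = 1.1660

Answer: u = 0.1362, v = -0.4240, du/dtau = 0.5527, dv/dtau = 1.1660


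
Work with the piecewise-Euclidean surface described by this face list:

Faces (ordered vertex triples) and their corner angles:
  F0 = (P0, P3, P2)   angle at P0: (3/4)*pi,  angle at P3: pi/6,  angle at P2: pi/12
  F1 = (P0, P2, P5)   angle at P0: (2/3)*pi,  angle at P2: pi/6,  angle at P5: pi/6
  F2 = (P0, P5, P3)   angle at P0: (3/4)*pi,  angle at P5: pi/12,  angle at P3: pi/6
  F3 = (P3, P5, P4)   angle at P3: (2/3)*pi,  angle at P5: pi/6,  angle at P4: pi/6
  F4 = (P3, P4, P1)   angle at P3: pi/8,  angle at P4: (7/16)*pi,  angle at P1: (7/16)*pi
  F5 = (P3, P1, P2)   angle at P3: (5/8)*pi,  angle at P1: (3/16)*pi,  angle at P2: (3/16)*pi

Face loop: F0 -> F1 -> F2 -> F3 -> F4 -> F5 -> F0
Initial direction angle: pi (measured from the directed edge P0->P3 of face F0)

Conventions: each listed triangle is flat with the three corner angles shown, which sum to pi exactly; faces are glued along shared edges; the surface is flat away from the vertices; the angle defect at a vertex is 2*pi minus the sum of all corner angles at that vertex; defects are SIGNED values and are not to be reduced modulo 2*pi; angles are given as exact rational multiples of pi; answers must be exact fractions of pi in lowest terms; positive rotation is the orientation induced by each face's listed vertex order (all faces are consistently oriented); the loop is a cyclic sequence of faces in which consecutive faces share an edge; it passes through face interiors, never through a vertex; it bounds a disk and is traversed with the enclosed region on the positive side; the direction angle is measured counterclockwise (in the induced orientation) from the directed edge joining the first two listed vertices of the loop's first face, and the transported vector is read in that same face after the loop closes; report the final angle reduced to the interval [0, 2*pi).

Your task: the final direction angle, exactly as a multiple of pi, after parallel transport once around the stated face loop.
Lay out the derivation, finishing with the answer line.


enclosed vertex P0: corner angles sum to (13/6)*pi, defect = 2*pi - (13/6)*pi = -pi/6
enclosed vertex P3: corner angles sum to (7/4)*pi, defect = 2*pi - (7/4)*pi = pi/4
by Gauss-Bonnet the loop rotates the vector by the enclosed defect sum (positive orientation, mod 2*pi)
final angle = pi + pi/12 = (13/12)*pi (mod 2*pi)

Answer: final direction angle = (13/12)*pi


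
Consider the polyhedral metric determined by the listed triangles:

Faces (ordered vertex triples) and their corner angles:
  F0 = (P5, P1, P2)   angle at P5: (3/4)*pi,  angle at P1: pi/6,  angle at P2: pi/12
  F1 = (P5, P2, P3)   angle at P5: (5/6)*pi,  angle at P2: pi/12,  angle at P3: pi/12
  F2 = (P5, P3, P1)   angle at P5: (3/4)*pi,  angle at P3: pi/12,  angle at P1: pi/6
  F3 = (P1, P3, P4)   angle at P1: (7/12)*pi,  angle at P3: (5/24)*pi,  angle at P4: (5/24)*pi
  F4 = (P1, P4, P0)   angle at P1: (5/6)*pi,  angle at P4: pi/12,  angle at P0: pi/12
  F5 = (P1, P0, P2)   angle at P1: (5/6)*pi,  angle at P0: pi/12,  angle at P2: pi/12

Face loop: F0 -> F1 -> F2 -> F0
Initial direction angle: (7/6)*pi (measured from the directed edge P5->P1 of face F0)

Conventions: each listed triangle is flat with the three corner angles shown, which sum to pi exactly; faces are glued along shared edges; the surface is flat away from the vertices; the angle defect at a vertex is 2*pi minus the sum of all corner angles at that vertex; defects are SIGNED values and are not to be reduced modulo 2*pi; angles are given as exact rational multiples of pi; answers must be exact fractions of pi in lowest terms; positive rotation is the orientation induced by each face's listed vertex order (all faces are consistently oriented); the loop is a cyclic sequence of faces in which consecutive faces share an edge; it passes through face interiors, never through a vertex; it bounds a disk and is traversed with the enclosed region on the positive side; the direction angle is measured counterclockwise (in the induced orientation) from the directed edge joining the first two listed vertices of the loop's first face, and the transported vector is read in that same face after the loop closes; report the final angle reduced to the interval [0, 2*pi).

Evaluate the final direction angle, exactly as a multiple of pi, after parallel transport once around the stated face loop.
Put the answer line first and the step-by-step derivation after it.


Answer: final direction angle = (5/6)*pi

enclosed vertex P5: corner angles sum to (7/3)*pi, defect = 2*pi - (7/3)*pi = -pi/3
the final direction is the initial angle plus the enclosed defects, taken mod 2*pi in the induced orientation
final angle = (7/6)*pi - pi/3 = (5/6)*pi (mod 2*pi)


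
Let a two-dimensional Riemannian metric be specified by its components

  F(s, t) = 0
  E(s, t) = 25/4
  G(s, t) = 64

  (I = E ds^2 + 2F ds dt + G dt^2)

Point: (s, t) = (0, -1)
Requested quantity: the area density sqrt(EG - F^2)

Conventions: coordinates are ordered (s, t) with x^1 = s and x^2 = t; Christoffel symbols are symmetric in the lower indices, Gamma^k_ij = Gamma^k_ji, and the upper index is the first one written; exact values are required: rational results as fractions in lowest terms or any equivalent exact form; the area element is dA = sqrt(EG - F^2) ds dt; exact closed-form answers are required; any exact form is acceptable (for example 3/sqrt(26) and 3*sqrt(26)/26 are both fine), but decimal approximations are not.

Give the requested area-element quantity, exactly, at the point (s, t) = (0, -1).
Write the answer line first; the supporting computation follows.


Answer: sqrt(EG - F^2) = 20

E = 25/4, F = 0, G = 64; EG - F^2 = 400


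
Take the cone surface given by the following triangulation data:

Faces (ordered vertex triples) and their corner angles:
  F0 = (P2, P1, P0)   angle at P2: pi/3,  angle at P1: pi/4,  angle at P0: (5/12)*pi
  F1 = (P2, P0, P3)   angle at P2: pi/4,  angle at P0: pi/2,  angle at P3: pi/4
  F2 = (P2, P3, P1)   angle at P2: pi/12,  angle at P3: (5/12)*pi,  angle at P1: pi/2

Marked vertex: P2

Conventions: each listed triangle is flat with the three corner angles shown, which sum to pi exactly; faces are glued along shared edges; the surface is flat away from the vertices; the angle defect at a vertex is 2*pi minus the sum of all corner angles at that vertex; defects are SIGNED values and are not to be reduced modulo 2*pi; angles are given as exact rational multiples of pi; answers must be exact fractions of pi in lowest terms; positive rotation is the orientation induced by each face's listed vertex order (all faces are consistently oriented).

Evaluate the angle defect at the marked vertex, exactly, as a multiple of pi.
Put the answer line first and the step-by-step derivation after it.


Answer: defect(P2) = (4/3)*pi

Sum of corner angles at P2: (2/3)*pi
defect = 2*pi - (2/3)*pi


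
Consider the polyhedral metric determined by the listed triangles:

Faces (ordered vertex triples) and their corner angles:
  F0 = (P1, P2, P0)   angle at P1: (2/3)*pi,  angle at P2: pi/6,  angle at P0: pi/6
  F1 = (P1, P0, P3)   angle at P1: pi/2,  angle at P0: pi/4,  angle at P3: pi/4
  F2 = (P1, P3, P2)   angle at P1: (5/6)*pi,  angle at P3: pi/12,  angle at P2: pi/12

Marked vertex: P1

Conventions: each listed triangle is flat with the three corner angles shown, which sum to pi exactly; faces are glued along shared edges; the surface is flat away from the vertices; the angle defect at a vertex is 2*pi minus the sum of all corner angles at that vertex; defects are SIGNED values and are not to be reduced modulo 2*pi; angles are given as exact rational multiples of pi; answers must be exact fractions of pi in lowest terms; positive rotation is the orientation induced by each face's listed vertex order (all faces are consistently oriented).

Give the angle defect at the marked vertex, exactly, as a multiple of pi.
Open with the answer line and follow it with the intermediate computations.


Answer: defect(P1) = 0

Sum of corner angles at P1: 2*pi
defect = 2*pi - 2*pi


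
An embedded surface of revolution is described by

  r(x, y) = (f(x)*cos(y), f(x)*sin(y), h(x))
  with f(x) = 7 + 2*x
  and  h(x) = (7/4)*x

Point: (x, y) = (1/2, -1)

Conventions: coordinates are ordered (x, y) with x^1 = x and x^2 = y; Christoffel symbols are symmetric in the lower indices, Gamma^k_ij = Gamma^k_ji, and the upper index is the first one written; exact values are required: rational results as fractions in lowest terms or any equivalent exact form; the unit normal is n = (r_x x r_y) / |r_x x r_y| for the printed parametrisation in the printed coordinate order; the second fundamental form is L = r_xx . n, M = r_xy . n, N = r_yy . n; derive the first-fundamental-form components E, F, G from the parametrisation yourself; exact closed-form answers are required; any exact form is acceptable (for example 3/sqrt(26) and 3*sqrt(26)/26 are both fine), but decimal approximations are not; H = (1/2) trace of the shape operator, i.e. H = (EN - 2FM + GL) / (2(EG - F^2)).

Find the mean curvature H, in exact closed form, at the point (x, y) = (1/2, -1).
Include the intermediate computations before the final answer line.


f = 8, f' = 2, f'' = 0, h' = 7/4, h'' = 0
E = 113/16, F = 0, G = 64; answer radicand W^2 = 113/16
unnormalised second-form numerators: l = 0, m = 0, n = 14; L = l/sqrt(113/16), and similarly M = m/sqrt(W^2), N = n/sqrt(W^2)
H = (E*n - 2*F*m + G*l) / (2*(EG - F^2)*sqrt(W^2)); E*n - 2*F*m + G*l = 791/8, EG - F^2 = 452, so H = (7/64)/sqrt(113/16)

Answer: H = 7*sqrt(113)/1808


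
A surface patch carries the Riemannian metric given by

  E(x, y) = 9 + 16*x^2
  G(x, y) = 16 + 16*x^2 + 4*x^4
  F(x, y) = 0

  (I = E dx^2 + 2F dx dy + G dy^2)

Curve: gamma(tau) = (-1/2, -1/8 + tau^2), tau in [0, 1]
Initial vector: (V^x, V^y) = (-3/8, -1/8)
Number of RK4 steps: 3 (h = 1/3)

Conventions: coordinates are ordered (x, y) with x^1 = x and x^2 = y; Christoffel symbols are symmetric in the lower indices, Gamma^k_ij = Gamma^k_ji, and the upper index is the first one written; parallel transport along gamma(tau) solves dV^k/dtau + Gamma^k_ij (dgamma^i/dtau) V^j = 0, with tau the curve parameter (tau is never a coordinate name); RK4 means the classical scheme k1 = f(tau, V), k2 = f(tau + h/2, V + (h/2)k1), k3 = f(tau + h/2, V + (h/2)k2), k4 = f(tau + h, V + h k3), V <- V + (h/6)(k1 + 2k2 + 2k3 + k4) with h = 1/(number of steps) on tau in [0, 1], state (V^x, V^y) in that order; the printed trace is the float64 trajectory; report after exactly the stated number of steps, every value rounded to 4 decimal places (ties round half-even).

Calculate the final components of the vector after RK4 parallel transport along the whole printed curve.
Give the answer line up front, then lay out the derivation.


Answer: V^x = -0.2366, V^y = -0.2645

gamma'(tau) = (0, 2*tau); f(tau, V)^k = -Gamma^k_ij(gamma(tau)) gamma'^i(tau) V^j; h = 1/3; intermediate values shown to 6 dp
curve data and Christoffel symbols at the stage parameters:
  tau = 0.000000: gamma = (-0.500000, -0.125000), gamma' = (0.000000, 0.000000); Gamma_xxx = -0.615385, Gamma_xxy = 0.000000, Gamma_xyy = 0.692308, Gamma_yxx = 0.000000, Gamma_yxy = -0.444444, Gamma_yyy = 0.000000
  tau = 0.166667: gamma = (-0.500000, -0.097222), gamma' = (0.000000, 0.333333); Gamma_xxx = -0.615385, Gamma_xxy = 0.000000, Gamma_xyy = 0.692308, Gamma_yxx = 0.000000, Gamma_yxy = -0.444444, Gamma_yyy = 0.000000
  tau = 0.333333: gamma = (-0.500000, -0.013889), gamma' = (0.000000, 0.666667); Gamma_xxx = -0.615385, Gamma_xxy = 0.000000, Gamma_xyy = 0.692308, Gamma_yxx = 0.000000, Gamma_yxy = -0.444444, Gamma_yyy = 0.000000
  tau = 0.500000: gamma = (-0.500000, 0.125000), gamma' = (0.000000, 1.000000); Gamma_xxx = -0.615385, Gamma_xxy = 0.000000, Gamma_xyy = 0.692308, Gamma_yxx = 0.000000, Gamma_yxy = -0.444444, Gamma_yyy = 0.000000
  tau = 0.666667: gamma = (-0.500000, 0.319444), gamma' = (0.000000, 1.333333); Gamma_xxx = -0.615385, Gamma_xxy = 0.000000, Gamma_xyy = 0.692308, Gamma_yxx = 0.000000, Gamma_yxy = -0.444444, Gamma_yyy = 0.000000
  tau = 0.833333: gamma = (-0.500000, 0.569444), gamma' = (0.000000, 1.666667); Gamma_xxx = -0.615385, Gamma_xxy = 0.000000, Gamma_xyy = 0.692308, Gamma_yxx = 0.000000, Gamma_yxy = -0.444444, Gamma_yyy = 0.000000
  tau = 1.000000: gamma = (-0.500000, 0.875000), gamma' = (0.000000, 2.000000); Gamma_xxx = -0.615385, Gamma_xxy = 0.000000, Gamma_xyy = 0.692308, Gamma_yxx = 0.000000, Gamma_yxy = -0.444444, Gamma_yyy = 0.000000
step 0: V^x = -0.3750, V^y = -0.1250
step 1: k1 = (0.000000, 0.000000), k2 = (0.028846, -0.055556), k3 = (0.030983, -0.054843), k4 = (0.066130, -0.108051); V <- V + (h/6)(k1 + 2k2 + 2k3 + k4): V^x = -0.3647, V^y = -0.1433
step 2: k1 = (0.066124, -0.108053), k2 = (0.111654, -0.157181), k3 = (0.117323, -0.153809), k4 = (0.179574, -0.192931); V <- V + (h/6)(k1 + 2k2 + 2k3 + k4): V^x = -0.3256, V^y = -0.1945
step 3: k1 = (0.179580, -0.192940), k2 = (0.261579, -0.219005), k3 = (0.266591, -0.208882), k4 = (0.365777, -0.210420); V <- V + (h/6)(k1 + 2k2 + 2k3 + k4): V^x = -0.2366, V^y = -0.2645


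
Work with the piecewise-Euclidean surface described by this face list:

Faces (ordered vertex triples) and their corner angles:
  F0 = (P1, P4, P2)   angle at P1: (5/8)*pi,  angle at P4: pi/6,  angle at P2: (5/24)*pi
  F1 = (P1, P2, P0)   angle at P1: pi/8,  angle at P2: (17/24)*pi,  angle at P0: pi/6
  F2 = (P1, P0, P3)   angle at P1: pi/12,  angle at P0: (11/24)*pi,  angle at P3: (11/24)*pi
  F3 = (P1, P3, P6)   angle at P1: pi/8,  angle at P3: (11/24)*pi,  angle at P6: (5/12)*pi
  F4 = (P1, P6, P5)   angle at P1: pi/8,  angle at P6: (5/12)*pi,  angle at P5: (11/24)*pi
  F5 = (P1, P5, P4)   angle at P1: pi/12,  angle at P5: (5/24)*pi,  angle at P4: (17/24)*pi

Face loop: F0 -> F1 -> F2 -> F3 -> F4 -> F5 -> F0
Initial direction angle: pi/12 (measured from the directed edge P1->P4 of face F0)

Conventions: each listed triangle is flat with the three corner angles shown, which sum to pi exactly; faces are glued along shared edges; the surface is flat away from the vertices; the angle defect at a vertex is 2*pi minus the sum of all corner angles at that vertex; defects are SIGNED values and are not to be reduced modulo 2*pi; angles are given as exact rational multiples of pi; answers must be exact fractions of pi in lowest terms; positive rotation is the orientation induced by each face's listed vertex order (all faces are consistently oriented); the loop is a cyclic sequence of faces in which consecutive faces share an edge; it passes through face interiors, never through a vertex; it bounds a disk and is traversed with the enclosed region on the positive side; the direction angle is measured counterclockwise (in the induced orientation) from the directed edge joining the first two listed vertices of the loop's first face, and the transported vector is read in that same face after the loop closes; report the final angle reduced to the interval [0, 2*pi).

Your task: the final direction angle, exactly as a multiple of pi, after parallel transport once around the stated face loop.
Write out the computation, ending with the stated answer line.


enclosed vertex P1: corner angles sum to (7/6)*pi, defect = 2*pi - (7/6)*pi = (5/6)*pi
holonomy = initial angle + sum of enclosed defects (mod 2*pi), positive in the induced orientation
final angle = pi/12 + (5/6)*pi = (11/12)*pi (mod 2*pi)

Answer: final direction angle = (11/12)*pi


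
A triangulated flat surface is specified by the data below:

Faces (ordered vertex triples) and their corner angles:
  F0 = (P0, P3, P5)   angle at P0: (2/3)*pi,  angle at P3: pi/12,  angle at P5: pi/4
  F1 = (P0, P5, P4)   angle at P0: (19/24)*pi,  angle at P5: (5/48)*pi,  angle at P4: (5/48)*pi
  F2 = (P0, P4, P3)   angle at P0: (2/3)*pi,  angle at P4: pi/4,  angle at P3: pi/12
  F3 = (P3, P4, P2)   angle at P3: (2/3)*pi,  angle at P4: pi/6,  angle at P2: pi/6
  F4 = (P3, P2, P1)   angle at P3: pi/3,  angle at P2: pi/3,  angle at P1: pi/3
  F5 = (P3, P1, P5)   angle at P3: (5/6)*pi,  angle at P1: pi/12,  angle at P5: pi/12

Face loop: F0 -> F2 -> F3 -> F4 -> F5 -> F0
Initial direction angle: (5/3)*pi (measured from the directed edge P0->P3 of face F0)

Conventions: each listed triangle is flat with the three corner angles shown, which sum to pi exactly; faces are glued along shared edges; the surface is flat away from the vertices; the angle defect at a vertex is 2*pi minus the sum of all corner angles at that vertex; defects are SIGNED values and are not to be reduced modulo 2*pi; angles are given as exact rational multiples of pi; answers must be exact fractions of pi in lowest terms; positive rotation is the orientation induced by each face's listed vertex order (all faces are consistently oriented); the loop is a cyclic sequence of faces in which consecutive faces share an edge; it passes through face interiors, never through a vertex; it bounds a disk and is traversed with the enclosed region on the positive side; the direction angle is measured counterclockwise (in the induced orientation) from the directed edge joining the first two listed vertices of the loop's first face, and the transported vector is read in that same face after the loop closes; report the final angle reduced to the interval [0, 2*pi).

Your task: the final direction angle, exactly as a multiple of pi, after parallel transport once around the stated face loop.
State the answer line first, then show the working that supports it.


Answer: final direction angle = (5/3)*pi

enclosed vertex P3: corner angles sum to 2*pi, defect = 2*pi - 2*pi = 0
summing the enclosed defects onto the initial angle, mod 2*pi in the induced orientation:
final angle = (5/3)*pi + 0 = (5/3)*pi (mod 2*pi)


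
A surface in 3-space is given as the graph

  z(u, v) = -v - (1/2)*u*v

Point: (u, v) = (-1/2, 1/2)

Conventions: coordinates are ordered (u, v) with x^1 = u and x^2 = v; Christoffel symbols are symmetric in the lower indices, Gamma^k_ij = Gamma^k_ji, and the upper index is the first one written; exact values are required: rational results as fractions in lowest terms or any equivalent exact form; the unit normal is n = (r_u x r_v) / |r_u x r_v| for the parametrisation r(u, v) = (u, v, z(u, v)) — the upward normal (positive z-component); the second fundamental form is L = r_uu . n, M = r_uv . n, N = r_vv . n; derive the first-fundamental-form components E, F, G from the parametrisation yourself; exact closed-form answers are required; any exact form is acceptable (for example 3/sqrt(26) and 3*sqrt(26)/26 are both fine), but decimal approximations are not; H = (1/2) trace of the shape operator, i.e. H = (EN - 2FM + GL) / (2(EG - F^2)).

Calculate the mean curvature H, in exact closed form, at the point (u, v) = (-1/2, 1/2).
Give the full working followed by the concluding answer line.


z_u = -1/4, z_v = -3/4, z_uu = 0, z_uv = -1/2, z_vv = 0
E = 17/16, F = 3/16, G = 25/16; answer radicand W^2 = 13/8
unnormalised second-form numerators: l = 0, m = -1/2, n = 0; L = l/sqrt(13/8), and similarly M = m/sqrt(W^2), N = n/sqrt(W^2)
H = (E*n - 2*F*m + G*l) / (2*(EG - F^2)*sqrt(W^2)); E*n - 2*F*m + G*l = 3/16, EG - F^2 = 13/8, so H = (3/52)/sqrt(13/8)

Answer: H = 3*sqrt(26)/338


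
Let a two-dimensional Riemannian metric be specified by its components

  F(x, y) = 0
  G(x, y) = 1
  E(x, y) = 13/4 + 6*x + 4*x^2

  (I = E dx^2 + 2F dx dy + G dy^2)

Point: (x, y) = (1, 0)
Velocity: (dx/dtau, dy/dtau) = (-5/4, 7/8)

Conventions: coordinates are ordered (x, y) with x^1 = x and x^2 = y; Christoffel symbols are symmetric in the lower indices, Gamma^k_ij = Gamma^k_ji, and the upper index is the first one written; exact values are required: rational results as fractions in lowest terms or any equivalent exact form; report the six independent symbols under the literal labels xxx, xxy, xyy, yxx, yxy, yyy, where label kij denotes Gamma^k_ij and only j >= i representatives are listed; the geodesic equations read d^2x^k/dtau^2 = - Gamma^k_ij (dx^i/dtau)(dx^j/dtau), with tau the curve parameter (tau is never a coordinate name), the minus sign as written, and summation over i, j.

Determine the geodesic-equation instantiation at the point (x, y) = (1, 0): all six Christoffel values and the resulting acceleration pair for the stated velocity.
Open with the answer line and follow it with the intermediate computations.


Answer: Gamma_xxx = 28/53, Gamma_xxy = 0, Gamma_xyy = 0, Gamma_yxx = 0, Gamma_yxy = 0, Gamma_yyy = 0; accelerations (d^2x/dtau^2, d^2y/dtau^2) = (-175/212, 0)

E = 53/4, F = 0, G = 1 at the point
E_x = 14, E_y = 0, F_x = 0, F_y = 0, G_x = 0, G_y = 0
EG - F^2 = 53/4;  g^inv = (4/53) * [[1, 0], [0, 53/4]]
first-kind symbols [ij,l] = (1/2)(d_i g_jl + d_j g_il - d_l g_ij): [xx,x] = E_x/2 = 7, [xx,y] = F_x - E_y/2 = 0, [xy,x] = E_y/2 = 0, [xy,y] = G_x/2 = 0, [yy,x] = F_y - G_x/2 = 0, [yy,y] = G_y/2 = 0
Gamma^x_ij = (G*[ij,x] - F*[ij,y])/(EG - F^2), Gamma^y_ij = (E*[ij,y] - F*[ij,x])/(EG - F^2)
Gamma_xxx = 28/53, Gamma_xxy = 0, Gamma_xyy = 0, Gamma_yxx = 0, Gamma_yxy = 0, Gamma_yyy = 0
d^2x/dtau^2 = -(Gamma_xxx*(-5/4)^2 + 2*Gamma_xxy*(-5/4)*(7/8) + Gamma_xyy*(7/8)^2) = -175/212
d^2y/dtau^2 = -(Gamma_yxx*(-5/4)^2 + 2*Gamma_yxy*(-5/4)*(7/8) + Gamma_yyy*(7/8)^2) = 0


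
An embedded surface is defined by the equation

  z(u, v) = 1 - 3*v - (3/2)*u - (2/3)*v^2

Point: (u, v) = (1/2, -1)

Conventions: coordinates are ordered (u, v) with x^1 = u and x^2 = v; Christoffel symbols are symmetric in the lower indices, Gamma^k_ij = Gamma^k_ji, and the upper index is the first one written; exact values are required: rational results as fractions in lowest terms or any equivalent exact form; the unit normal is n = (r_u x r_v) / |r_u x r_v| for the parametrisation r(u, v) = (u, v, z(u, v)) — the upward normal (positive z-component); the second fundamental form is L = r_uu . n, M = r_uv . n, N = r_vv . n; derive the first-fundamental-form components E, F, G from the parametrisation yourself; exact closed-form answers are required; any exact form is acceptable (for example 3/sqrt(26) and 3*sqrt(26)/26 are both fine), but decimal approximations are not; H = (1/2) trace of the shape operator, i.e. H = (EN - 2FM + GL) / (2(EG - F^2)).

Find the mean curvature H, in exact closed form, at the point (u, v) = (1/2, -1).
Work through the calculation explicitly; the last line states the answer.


z_u = -3/2, z_v = -5/3, z_uu = 0, z_uv = 0, z_vv = -4/3
E = 13/4, F = 5/2, G = 34/9; answer radicand W^2 = 217/36
unnormalised second-form numerators: l = 0, m = 0, n = -4/3; L = l/sqrt(217/36), and similarly M = m/sqrt(W^2), N = n/sqrt(W^2)
H = (E*n - 2*F*m + G*l) / (2*(EG - F^2)*sqrt(W^2)); E*n - 2*F*m + G*l = -13/3, EG - F^2 = 217/36, so H = (-78/217)/sqrt(217/36)

Answer: H = -468*sqrt(217)/47089


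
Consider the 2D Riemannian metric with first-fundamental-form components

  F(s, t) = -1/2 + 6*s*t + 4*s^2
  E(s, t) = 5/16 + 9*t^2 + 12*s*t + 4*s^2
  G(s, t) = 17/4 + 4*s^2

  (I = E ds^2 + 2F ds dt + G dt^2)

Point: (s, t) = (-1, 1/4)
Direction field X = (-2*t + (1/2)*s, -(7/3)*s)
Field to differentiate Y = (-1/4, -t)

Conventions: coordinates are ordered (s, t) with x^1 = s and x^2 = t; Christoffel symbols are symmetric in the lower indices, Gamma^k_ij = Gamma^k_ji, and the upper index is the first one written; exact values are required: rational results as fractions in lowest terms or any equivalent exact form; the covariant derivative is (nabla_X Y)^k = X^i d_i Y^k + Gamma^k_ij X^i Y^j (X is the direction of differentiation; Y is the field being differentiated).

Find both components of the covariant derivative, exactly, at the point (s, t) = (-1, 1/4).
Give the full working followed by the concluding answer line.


E = 15/8, F = 2, G = 33/4 at the point
E_s = -5, E_t = -15/2, F_s = -13/2, F_t = -6, G_s = -8, G_t = 0
EG - F^2 = 367/32;  g^inv = (32/367) * [[33/4, -2], [-2, 15/8]]
first-kind symbols [ij,l] = (1/2)(d_i g_jl + d_j g_il - d_l g_ij): [ss,s] = E_s/2 = -5/2, [ss,t] = F_s - E_t/2 = -11/4, [st,s] = E_t/2 = -15/4, [st,t] = G_s/2 = -4, [tt,s] = F_t - G_s/2 = -2, [tt,t] = G_t/2 = 0
Gamma^s_ij = (G*[ij,s] - F*[ij,t])/(EG - F^2), Gamma^t_ij = (E*[ij,t] - F*[ij,s])/(EG - F^2)
Gamma_sss = -484/367, Gamma_sst = -2, Gamma_stt = -528/367, Gamma_tss = -5/367, Gamma_tst = 0, Gamma_ttt = 128/367
X = (-1, 7/3), Y = (-1/4, -1/4) at the point

Answer: (nabla_X Y)^s = 1295/1101, (nabla_X Y)^t = -3729/1468


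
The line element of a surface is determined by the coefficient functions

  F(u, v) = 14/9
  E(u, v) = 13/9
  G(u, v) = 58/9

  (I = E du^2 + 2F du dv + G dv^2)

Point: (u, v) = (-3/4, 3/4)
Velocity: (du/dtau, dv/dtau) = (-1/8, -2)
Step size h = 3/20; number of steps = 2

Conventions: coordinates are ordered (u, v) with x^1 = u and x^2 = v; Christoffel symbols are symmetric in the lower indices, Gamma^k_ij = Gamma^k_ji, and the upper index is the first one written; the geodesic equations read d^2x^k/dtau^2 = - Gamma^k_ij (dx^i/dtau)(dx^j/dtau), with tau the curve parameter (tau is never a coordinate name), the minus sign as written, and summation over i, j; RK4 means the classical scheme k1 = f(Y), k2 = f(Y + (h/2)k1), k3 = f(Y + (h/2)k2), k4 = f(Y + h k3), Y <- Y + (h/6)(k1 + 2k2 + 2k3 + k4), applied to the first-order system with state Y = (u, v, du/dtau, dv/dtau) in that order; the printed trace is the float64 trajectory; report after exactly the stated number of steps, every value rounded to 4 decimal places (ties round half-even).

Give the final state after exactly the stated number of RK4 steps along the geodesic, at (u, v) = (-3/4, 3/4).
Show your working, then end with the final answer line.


f(Y) = (du/dtau, dv/dtau, -Gamma^u_ij Y'^i Y'^j, -Gamma^v_ij Y'^i Y'^j) with the Gammas evaluated at the stage position; h = 0.150000; intermediate values shown to 6 dp
step 0: u = -0.7500, v = 0.7500, du/dtau = -0.1250, dv/dtau = -2.0000
step 1:
  k1: at (u, v) = (-0.750000, 0.750000), (du/dtau, dv/dtau) = (-0.125000, -2.000000); Gamma_uuu = 0.000000, Gamma_uuv = 0.000000, Gamma_uvv = 0.000000, Gamma_vuu = 0.000000, Gamma_vuv = 0.000000, Gamma_vvv = 0.000000; k1 = (-0.125000, -2.000000, 0.000000, 0.000000)
  k2: at (u, v) = (-0.759375, 0.600000), (du/dtau, dv/dtau) = (-0.125000, -2.000000); Gamma_uuu = 0.000000, Gamma_uuv = 0.000000, Gamma_uvv = 0.000000, Gamma_vuu = 0.000000, Gamma_vuv = 0.000000, Gamma_vvv = 0.000000; k2 = (-0.125000, -2.000000, 0.000000, 0.000000)
  k3: at (u, v) = (-0.759375, 0.600000), (du/dtau, dv/dtau) = (-0.125000, -2.000000); Gamma_uuu = 0.000000, Gamma_uuv = 0.000000, Gamma_uvv = 0.000000, Gamma_vuu = 0.000000, Gamma_vuv = 0.000000, Gamma_vvv = 0.000000; k3 = (-0.125000, -2.000000, 0.000000, 0.000000)
  k4: at (u, v) = (-0.768750, 0.450000), (du/dtau, dv/dtau) = (-0.125000, -2.000000); Gamma_uuu = 0.000000, Gamma_uuv = 0.000000, Gamma_uvv = 0.000000, Gamma_vuu = 0.000000, Gamma_vuv = 0.000000, Gamma_vvv = 0.000000; k4 = (-0.125000, -2.000000, 0.000000, 0.000000)
  Y <- Y + (h/6)(k1 + 2k2 + 2k3 + k4): u = -0.7688, v = 0.4500, du/dtau = -0.1250, dv/dtau = -2.0000
step 2:
  k1: at (u, v) = (-0.768750, 0.450000), (du/dtau, dv/dtau) = (-0.125000, -2.000000); Gamma_uuu = 0.000000, Gamma_uuv = 0.000000, Gamma_uvv = 0.000000, Gamma_vuu = 0.000000, Gamma_vuv = 0.000000, Gamma_vvv = 0.000000; k1 = (-0.125000, -2.000000, 0.000000, 0.000000)
  k2: at (u, v) = (-0.778125, 0.300000), (du/dtau, dv/dtau) = (-0.125000, -2.000000); Gamma_uuu = 0.000000, Gamma_uuv = 0.000000, Gamma_uvv = 0.000000, Gamma_vuu = 0.000000, Gamma_vuv = 0.000000, Gamma_vvv = 0.000000; k2 = (-0.125000, -2.000000, 0.000000, 0.000000)
  k3: at (u, v) = (-0.778125, 0.300000), (du/dtau, dv/dtau) = (-0.125000, -2.000000); Gamma_uuu = 0.000000, Gamma_uuv = 0.000000, Gamma_uvv = 0.000000, Gamma_vuu = 0.000000, Gamma_vuv = 0.000000, Gamma_vvv = 0.000000; k3 = (-0.125000, -2.000000, 0.000000, 0.000000)
  k4: at (u, v) = (-0.787500, 0.150000), (du/dtau, dv/dtau) = (-0.125000, -2.000000); Gamma_uuu = 0.000000, Gamma_uuv = 0.000000, Gamma_uvv = 0.000000, Gamma_vuu = 0.000000, Gamma_vuv = 0.000000, Gamma_vvv = 0.000000; k4 = (-0.125000, -2.000000, 0.000000, 0.000000)
  Y <- Y + (h/6)(k1 + 2k2 + 2k3 + k4): u = -0.7875, v = 0.1500, du/dtau = -0.1250, dv/dtau = -2.0000

Answer: u = -0.7875, v = 0.1500, du/dtau = -0.1250, dv/dtau = -2.0000


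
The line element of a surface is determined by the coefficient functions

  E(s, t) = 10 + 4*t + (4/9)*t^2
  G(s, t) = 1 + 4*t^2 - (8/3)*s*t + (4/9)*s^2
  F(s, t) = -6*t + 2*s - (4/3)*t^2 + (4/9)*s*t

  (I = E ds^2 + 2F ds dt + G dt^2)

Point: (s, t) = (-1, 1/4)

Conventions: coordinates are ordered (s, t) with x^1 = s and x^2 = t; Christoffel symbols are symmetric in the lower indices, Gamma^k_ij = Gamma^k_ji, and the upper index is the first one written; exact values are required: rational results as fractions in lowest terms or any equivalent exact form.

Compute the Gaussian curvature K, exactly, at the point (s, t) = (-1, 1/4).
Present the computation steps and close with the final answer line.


E = 397/36, F = -133/36, G = 85/36, EG - F^2 = 223/18 at the point
E_s = 0, E_t = 38/9, F_s = 19/9, F_t = -64/9, G_s = -14/9, G_t = 14/3
E_tt = 8/9, F_st = 4/9, G_ss = 8/9
K follows from Brioschi's formula, (det M1 - det M2)/(EG - F^2)^2.
M1 = [[-E_tt/2 + F_st - G_ss/2, E_s/2, F_s - E_t/2], [F_t - G_s/2, E, F], [G_t/2, F, G]] = [[-4/9, 0, 0], [-19/3, 397/36, -133/36], [7/3, -133/36, 85/36]]; det M1 = -446/81
M2 = [[0, E_t/2, G_s/2], [E_t/2, E, F], [G_s/2, F, G]] = [[0, 19/9, -7/9], [19/9, 397/36, -133/36], [-7/9, -133/36, 85/36]]; det M2 = -410/81
det M1 - det M2 = -4/9; K = -4/9 / (223/18)^2 = -144/49729

Answer: K = -144/49729


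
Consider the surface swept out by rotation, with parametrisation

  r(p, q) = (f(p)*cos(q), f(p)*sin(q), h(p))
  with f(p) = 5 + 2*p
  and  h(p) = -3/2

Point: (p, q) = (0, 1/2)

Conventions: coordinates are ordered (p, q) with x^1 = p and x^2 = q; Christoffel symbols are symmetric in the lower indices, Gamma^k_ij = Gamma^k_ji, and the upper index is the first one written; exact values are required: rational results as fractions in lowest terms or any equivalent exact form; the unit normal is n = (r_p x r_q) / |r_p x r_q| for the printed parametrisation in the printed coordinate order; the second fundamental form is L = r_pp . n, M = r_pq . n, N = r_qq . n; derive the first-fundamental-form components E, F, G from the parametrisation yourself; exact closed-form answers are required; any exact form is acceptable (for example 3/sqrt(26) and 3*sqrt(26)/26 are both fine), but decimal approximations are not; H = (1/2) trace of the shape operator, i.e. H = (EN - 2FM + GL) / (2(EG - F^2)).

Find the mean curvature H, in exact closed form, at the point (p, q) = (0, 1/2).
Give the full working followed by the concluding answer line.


f = 5, f' = 2, f'' = 0, h' = 0, h'' = 0
E = 4, F = 0, G = 25; answer radicand W^2 = 4
unnormalised second-form numerators: l = 0, m = 0, n = 0; L = l/sqrt(4), and similarly M = m/sqrt(W^2), N = n/sqrt(W^2)
H = (E*n - 2*F*m + G*l) / (2*(EG - F^2)*sqrt(W^2)); E*n - 2*F*m + G*l = 0, EG - F^2 = 100, so H = (0)/sqrt(4)

Answer: H = 0


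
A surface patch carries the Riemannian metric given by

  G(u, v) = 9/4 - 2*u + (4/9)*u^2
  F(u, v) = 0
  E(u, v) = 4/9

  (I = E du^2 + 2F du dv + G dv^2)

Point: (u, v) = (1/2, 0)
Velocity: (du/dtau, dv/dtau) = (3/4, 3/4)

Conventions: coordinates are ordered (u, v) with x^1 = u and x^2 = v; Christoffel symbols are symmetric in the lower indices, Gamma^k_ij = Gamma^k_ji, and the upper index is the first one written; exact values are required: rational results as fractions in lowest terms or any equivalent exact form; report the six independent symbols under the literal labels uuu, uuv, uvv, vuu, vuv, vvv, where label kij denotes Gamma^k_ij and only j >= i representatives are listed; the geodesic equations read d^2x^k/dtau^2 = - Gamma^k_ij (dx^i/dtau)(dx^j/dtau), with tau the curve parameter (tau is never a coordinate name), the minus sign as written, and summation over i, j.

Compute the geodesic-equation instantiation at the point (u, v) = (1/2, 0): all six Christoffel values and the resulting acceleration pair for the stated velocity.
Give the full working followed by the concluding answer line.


E = 4/9, F = 0, G = 49/36 at the point
E_u = 0, E_v = 0, F_u = 0, F_v = 0, G_u = -14/9, G_v = 0
EG - F^2 = 49/81;  g^inv = (81/49) * [[49/36, 0], [0, 4/9]]
first-kind symbols [ij,l] = (1/2)(d_i g_jl + d_j g_il - d_l g_ij): [uu,u] = E_u/2 = 0, [uu,v] = F_u - E_v/2 = 0, [uv,u] = E_v/2 = 0, [uv,v] = G_u/2 = -7/9, [vv,u] = F_v - G_u/2 = 7/9, [vv,v] = G_v/2 = 0
Gamma^u_ij = (G*[ij,u] - F*[ij,v])/(EG - F^2), Gamma^v_ij = (E*[ij,v] - F*[ij,u])/(EG - F^2)
Gamma_uuu = 0, Gamma_uuv = 0, Gamma_uvv = 7/4, Gamma_vuu = 0, Gamma_vuv = -4/7, Gamma_vvv = 0
d^2u/dtau^2 = -(Gamma_uuu*(3/4)^2 + 2*Gamma_uuv*(3/4)*(3/4) + Gamma_uvv*(3/4)^2) = -63/64
d^2v/dtau^2 = -(Gamma_vuu*(3/4)^2 + 2*Gamma_vuv*(3/4)*(3/4) + Gamma_vvv*(3/4)^2) = 9/14

Answer: Gamma_uuu = 0, Gamma_uuv = 0, Gamma_uvv = 7/4, Gamma_vuu = 0, Gamma_vuv = -4/7, Gamma_vvv = 0; accelerations (d^2u/dtau^2, d^2v/dtau^2) = (-63/64, 9/14)


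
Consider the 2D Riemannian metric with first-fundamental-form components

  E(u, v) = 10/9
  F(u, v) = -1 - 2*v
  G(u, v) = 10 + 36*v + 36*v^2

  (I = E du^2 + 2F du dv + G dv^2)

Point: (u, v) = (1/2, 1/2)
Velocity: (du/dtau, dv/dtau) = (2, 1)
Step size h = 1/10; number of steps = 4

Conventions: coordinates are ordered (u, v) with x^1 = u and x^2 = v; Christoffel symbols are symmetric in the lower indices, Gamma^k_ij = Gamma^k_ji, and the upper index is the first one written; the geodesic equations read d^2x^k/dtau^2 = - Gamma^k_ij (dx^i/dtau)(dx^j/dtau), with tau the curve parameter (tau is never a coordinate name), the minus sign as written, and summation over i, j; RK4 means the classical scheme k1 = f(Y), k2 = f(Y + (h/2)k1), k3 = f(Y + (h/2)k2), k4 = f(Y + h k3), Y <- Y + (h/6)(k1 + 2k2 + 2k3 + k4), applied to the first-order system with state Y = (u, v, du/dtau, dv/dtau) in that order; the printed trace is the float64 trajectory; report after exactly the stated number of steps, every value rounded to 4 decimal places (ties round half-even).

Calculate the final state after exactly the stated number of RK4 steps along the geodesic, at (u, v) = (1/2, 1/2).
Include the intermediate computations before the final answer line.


f(Y) = (du/dtau, dv/dtau, -Gamma^u_ij Y'^i Y'^j, -Gamma^v_ij Y'^i Y'^j) with the Gammas evaluated at the stage position; h = 0.100000; intermediate values shown to 6 dp
step 0: u = 0.5000, v = 0.5000, du/dtau = 2.0000, dv/dtau = 1.0000
step 1:
  k1: at (u, v) = (0.500000, 0.500000), (du/dtau, dv/dtau) = (2.000000, 1.000000); Gamma_uuu = 0.000000, Gamma_uuv = 0.000000, Gamma_uvv = -0.053892, Gamma_vuu = 0.000000, Gamma_vuv = 0.000000, Gamma_vvv = 0.970060; k1 = (2.000000, 1.000000, 0.053892, -0.970060)
  k2: at (u, v) = (0.600000, 0.550000), (du/dtau, dv/dtau) = (2.002695, 0.951497); Gamma_uuu = 0.000000, Gamma_uuv = 0.000000, Gamma_uvv = -0.049018, Gamma_vuu = 0.000000, Gamma_vuv = 0.000000, Gamma_vvv = 0.926445; k2 = (2.002695, 0.951497, 0.044379, -0.838754)
  k3: at (u, v) = (0.600135, 0.547575), (du/dtau, dv/dtau) = (2.002219, 0.958062); Gamma_uuu = 0.000000, Gamma_uuv = 0.000000, Gamma_uvv = -0.049239, Gamma_vuu = 0.000000, Gamma_vuv = 0.000000, Gamma_vvv = 0.928473; k3 = (2.002219, 0.958062, 0.045196, -0.852230)
  k4: at (u, v) = (0.700222, 0.595806), (du/dtau, dv/dtau) = (2.004520, 0.914777); Gamma_uuu = 0.000000, Gamma_uuv = 0.000000, Gamma_uvv = -0.045106, Gamma_vuu = 0.000000, Gamma_vuv = 0.000000, Gamma_vvv = 0.889702; k4 = (2.004520, 0.914777, 0.037746, -0.744518)
  Y <- Y + (h/6)(k1 + 2k2 + 2k3 + k4): u = 0.7002, v = 0.5956, du/dtau = 2.0045, dv/dtau = 0.9151
step 2:
  k1: at (u, v) = (0.700239, 0.595565), (du/dtau, dv/dtau) = (2.004513, 0.915058); Gamma_uuu = 0.000000, Gamma_uuv = 0.000000, Gamma_uvv = -0.045126, Gamma_vuu = 0.000000, Gamma_vuv = 0.000000, Gamma_vvv = 0.889888; k1 = (2.004513, 0.915058, 0.037785, -0.745130)
  k2: at (u, v) = (0.800465, 0.641318), (du/dtau, dv/dtau) = (2.006402, 0.877801); Gamma_uuu = 0.000000, Gamma_uuv = 0.000000, Gamma_uvv = -0.041662, Gamma_vuu = 0.000000, Gamma_vuv = 0.000000, Gamma_vvv = 0.855900; k2 = (2.006402, 0.877801, 0.032102, -0.659501)
  k3: at (u, v) = (0.800559, 0.639455), (du/dtau, dv/dtau) = (2.006118, 0.882083); Gamma_uuu = 0.000000, Gamma_uuv = 0.000000, Gamma_uvv = -0.041796, Gamma_vuu = 0.000000, Gamma_vuv = 0.000000, Gamma_vvv = 0.857235; k3 = (2.006118, 0.882083, 0.032520, -0.666988)
  k4: at (u, v) = (0.900851, 0.683773), (du/dtau, dv/dtau) = (2.007765, 0.848359); Gamma_uuu = 0.000000, Gamma_uuv = 0.000000, Gamma_uvv = -0.038791, Gamma_vuu = 0.000000, Gamma_vuv = 0.000000, Gamma_vvv = 0.826552; k4 = (2.007765, 0.848359, 0.027918, -0.594880)
  Y <- Y + (h/6)(k1 + 2k2 + 2k3 + k4): u = 0.9009, v = 0.6836, du/dtau = 2.0078, dv/dtau = 0.8485
step 3:
  k1: at (u, v) = (0.900861, 0.683618), (du/dtau, dv/dtau) = (2.007762, 0.848508); Gamma_uuu = 0.000000, Gamma_uuv = 0.000000, Gamma_uvv = -0.038801, Gamma_vuu = 0.000000, Gamma_vuv = 0.000000, Gamma_vvv = 0.826655; k1 = (2.007762, 0.848508, 0.027935, -0.595163)
  k2: at (u, v) = (1.001249, 0.726043), (du/dtau, dv/dtau) = (2.009159, 0.818750); Gamma_uuu = 0.000000, Gamma_uuv = 0.000000, Gamma_uvv = -0.036215, Gamma_vuu = 0.000000, Gamma_vuv = 0.000000, Gamma_vvv = 0.799222; k2 = (2.009159, 0.818750, 0.024277, -0.535759)
  k3: at (u, v) = (1.001319, 0.724555), (du/dtau, dv/dtau) = (2.008976, 0.821720); Gamma_uuu = 0.000000, Gamma_uuv = 0.000000, Gamma_uvv = -0.036301, Gamma_vuu = 0.000000, Gamma_vuv = 0.000000, Gamma_vvv = 0.800154; k3 = (2.008976, 0.821720, 0.024512, -0.540283)
  k4: at (u, v) = (1.101759, 0.765790), (du/dtau, dv/dtau) = (2.010213, 0.794480); Gamma_uuu = 0.000000, Gamma_uuv = 0.000000, Gamma_uvv = -0.034019, Gamma_vuu = 0.000000, Gamma_vuv = 0.000000, Gamma_vvv = 0.775090; k4 = (2.010213, 0.794480, 0.021473, -0.489235)
  Y <- Y + (h/6)(k1 + 2k2 + 2k3 + k4): u = 1.1018, v = 0.7657, du/dtau = 2.0102, dv/dtau = 0.7946
step 4:
  k1: at (u, v) = (1.101765, 0.765683), (du/dtau, dv/dtau) = (2.010212, 0.794566); Gamma_uuu = 0.000000, Gamma_uuv = 0.000000, Gamma_uvv = -0.034024, Gamma_vuu = 0.000000, Gamma_vuv = 0.000000, Gamma_vvv = 0.775152; k1 = (2.010212, 0.794566, 0.021481, -0.489381)
  k2: at (u, v) = (1.202276, 0.805412), (du/dtau, dv/dtau) = (2.011286, 0.770097); Gamma_uuu = 0.000000, Gamma_uuv = 0.000000, Gamma_uvv = -0.032021, Gamma_vuu = 0.000000, Gamma_vuv = 0.000000, Gamma_vvv = 0.752414; k2 = (2.011286, 0.770097, 0.018990, -0.446219)
  k3: at (u, v) = (1.202329, 0.804188), (du/dtau, dv/dtau) = (2.011161, 0.772255); Gamma_uuu = 0.000000, Gamma_uuv = 0.000000, Gamma_uvv = -0.032080, Gamma_vuu = 0.000000, Gamma_vuv = 0.000000, Gamma_vvv = 0.753095; k3 = (2.011161, 0.772255, 0.019132, -0.449130)
  k4: at (u, v) = (1.302881, 0.842909), (du/dtau, dv/dtau) = (2.012125, 0.749653); Gamma_uuu = 0.000000, Gamma_uuv = 0.000000, Gamma_uvv = -0.030288, Gamma_vuu = 0.000000, Gamma_vuv = 0.000000, Gamma_vvv = 0.732122; k4 = (2.012125, 0.749653, 0.017021, -0.411438)
  Y <- Y + (h/6)(k1 + 2k2 + 2k3 + k4): u = 1.3029, v = 0.8428, du/dtau = 2.0121, dv/dtau = 0.7497

Answer: u = 1.3029, v = 0.8428, du/dtau = 2.0121, dv/dtau = 0.7497
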